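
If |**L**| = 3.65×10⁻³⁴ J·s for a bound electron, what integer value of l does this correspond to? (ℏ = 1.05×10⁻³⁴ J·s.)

Dividing by ℏ: |L|/ℏ ≈ 3.476.
l(l+1) ≈ 3.476² ≈ 12.08, so l = 3.

l = 3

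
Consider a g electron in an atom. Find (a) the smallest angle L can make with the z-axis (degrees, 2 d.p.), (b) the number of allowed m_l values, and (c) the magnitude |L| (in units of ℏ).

For a g orbital, l = 4.
cos θ_min = 4/√20, so θ_min ≈ 26.57°.
There are 2l+1 = 9 values of m_l.
|L| = ℏ√(4·5) = 2√5 ℏ ≈ 4.472ℏ.

θ_min ≈ 26.57°; 9 values; |L| = 2√5 ℏ ≈ 4.472ℏ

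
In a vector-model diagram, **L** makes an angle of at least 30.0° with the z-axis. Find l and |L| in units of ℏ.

At minimum angle, m_l = l, so cos θ = l/√(l(l+1)); cos²θ = l/(l+1) = 0.7500.
l = cos²θ/sin²θ ≈ 3.
Then |L| = ℏ√(3·4) = 2√3 ℏ.

l = 3, |L| = 2√3 ℏ ≈ 3.464ℏ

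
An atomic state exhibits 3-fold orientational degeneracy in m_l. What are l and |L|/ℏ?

3 = 2l + 1, so l = (3−1)/2 = 1.
|L| = ℏ√(l(l+1)) = ℏ√(1·2) = √2 ℏ.

l = 1, |L| = √2 ℏ ≈ 1.414ℏ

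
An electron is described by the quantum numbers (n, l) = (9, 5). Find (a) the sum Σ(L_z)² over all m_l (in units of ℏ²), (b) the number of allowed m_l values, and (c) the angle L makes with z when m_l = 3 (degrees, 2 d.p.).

Σ m_l² = 110, so Σ(L_z)² = 110 ℏ².
There are 2l+1 = 11 values of m_l.
For m_l = 3: cos θ = 3/√30, θ ≈ 56.79°.

Σ(L_z)² = 110 ℏ²; 11 values; θ(m_l=3) ≈ 56.79°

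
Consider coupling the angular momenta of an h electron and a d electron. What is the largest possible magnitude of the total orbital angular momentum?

The total orbital quantum number L ranges from |l₁ − l₂| to l₁ + l₂ in integer steps.
L ∈ {3, 4, 5, 6, 7}.
The largest magnitude corresponds to L = 7: |L_tot| = ℏ√(7·8) = 2√14 ℏ.

|L_tot|_max = 2√14 ℏ ≈ 7.483ℏ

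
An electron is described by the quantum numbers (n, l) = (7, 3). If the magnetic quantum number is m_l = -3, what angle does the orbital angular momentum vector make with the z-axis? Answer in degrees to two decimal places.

|L| = √(l(l+1)) ℏ = 2√3 ℏ.
L_z = m_l ℏ = −3ℏ.
cos θ = L_z/|L| = -3/√12, so θ ≈ 150.00°.

θ ≈ 150.00°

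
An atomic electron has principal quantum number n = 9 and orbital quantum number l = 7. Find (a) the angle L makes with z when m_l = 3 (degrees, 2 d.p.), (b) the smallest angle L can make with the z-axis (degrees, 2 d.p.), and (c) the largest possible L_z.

For m_l = 3: cos θ = 3/√56, θ ≈ 66.37°.
cos θ_min = 7/√56, so θ_min ≈ 20.70°.
L_z,max = lℏ = 7ℏ.

θ(m_l=3) ≈ 66.37°; θ_min ≈ 20.70°; L_z,max = 7ℏ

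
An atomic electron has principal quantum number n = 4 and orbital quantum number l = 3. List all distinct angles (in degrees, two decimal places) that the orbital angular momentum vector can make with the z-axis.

θ ∈ {30.00°, 54.74°, 73.22°, 90.00°, 106.78°, 125.26°, 150.00°}

|L|² = l(l+1)ℏ² = 12ℏ², so |L| = 2√3 ℏ.
cos θ = m_l/√12 for each m_l ∈ {-3, -2, -1, 0, 1, 2, 3}.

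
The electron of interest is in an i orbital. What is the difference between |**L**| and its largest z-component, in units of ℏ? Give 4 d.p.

|L| − L_z,max ≈ 0.4807ℏ

An i state has l = 6.
|L| = √42 ℏ ≈ 6.4807ℏ, while L_z,max = lℏ = 6ℏ.
The difference is (√42 − 6)ℏ ≈ 0.4807ℏ.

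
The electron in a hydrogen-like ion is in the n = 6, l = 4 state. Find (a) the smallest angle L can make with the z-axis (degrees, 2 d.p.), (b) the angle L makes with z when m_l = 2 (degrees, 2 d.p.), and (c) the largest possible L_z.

θ_min ≈ 26.57°; θ(m_l=2) ≈ 63.43°; L_z,max = 4ℏ

cos θ_min = 4/√20, so θ_min ≈ 26.57°.
For m_l = 2: cos θ = 2/√20, θ ≈ 63.43°.
L_z,max = lℏ = 4ℏ.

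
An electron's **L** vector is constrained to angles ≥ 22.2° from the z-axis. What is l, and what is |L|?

At minimum angle, m_l = l, so cos θ = l/√(l(l+1)); cos²θ = l/(l+1) = 0.8572.
Solving: l = 6.
Then |L| = ℏ√(6·7) = √42 ℏ.

l = 6, |L| = √42 ℏ ≈ 6.481ℏ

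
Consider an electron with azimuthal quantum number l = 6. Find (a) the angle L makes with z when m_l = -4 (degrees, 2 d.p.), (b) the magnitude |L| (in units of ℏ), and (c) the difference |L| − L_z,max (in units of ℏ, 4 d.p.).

For m_l = -4: cos θ = -4/√42, θ ≈ 128.11°.
|L| = ℏ√(6·7) = √42 ℏ ≈ 6.481ℏ.
|L| − L_z,max = (√42 − 6)ℏ ≈ 0.4807ℏ.

θ(m_l=-4) ≈ 128.11°; |L| = √42 ℏ ≈ 6.481ℏ; |L|−L_z,max ≈ 0.4807ℏ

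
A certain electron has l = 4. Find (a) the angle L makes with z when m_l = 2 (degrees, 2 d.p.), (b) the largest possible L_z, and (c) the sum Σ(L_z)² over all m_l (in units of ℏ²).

For m_l = 2: cos θ = 2/√20, θ ≈ 63.43°.
L_z,max = lℏ = 4ℏ.
Σ m_l² = 60, so Σ(L_z)² = 60 ℏ².

θ(m_l=2) ≈ 63.43°; L_z,max = 4ℏ; Σ(L_z)² = 60 ℏ²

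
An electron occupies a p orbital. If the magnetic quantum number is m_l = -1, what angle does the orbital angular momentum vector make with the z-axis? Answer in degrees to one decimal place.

θ ≈ 135.0°

The letter p corresponds to l = 1.
|L|² = l(l+1)ℏ² = 2ℏ², so |L| = √2 ℏ.
L_z = m_l ℏ = −1ℏ.
cos θ = L_z/|L| = -1/√2, so θ ≈ 135.0°.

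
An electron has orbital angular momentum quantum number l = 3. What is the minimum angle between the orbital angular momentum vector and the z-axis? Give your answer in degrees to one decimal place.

θ_min ≈ 30.0°

|L| = ℏ√(l(l+1)) = 2√3 ℏ.
The smallest angle corresponds to the largest L_z, i.e. m_l = l = 3, giving L_z = 3ℏ.
cos θ_min = 3/√12, so θ_min ≈ 30.0°.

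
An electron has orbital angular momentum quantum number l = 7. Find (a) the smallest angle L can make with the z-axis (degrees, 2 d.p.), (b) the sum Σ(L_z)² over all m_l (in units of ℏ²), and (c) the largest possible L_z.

cos θ_min = 7/√56, so θ_min ≈ 20.70°.
Σ m_l² = 280, so Σ(L_z)² = 280 ℏ².
L_z,max = lℏ = 7ℏ.

θ_min ≈ 20.70°; Σ(L_z)² = 280 ℏ²; L_z,max = 7ℏ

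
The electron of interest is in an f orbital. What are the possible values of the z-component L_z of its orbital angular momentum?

An f state has l = 3.
L_z = m_l ℏ with m_l ranging from −l to +l in integer steps.
For l = 3: m_l ∈ {-3, -2, -1, 0, 1, 2, 3}.

L_z ∈ {−3ℏ, −2ℏ, −ℏ, 0, ℏ, 2ℏ, 3ℏ}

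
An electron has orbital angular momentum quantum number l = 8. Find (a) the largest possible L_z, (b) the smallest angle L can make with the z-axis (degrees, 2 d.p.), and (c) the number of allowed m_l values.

L_z,max = 8ℏ; θ_min ≈ 19.47°; 17 values

L_z,max = lℏ = 8ℏ.
cos θ_min = 8/√72, so θ_min ≈ 19.47°.
There are 2l+1 = 17 values of m_l.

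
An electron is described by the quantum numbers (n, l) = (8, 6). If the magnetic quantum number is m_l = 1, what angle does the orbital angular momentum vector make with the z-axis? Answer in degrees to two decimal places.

θ ≈ 81.12°

|L|² = l(l+1)ℏ² = 42ℏ², so |L| = √42 ℏ.
L_z = m_l ℏ = 1ℏ.
cos θ = L_z/|L| = 1/√42, so θ ≈ 81.12°.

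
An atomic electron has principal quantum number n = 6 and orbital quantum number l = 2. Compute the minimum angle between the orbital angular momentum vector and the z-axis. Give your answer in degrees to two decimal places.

|L|² = l(l+1)ℏ² = 6ℏ², so |L| = √6 ℏ.
The smallest angle corresponds to the largest L_z, i.e. m_l = l = 2, giving L_z = 2ℏ.
cos θ_min = 2/√6, so θ_min ≈ 35.26°.

θ_min ≈ 35.26°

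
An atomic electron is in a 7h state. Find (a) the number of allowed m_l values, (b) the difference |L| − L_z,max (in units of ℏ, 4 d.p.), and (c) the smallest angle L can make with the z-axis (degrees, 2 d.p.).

11 values; |L|−L_z,max ≈ 0.4772ℏ; θ_min ≈ 24.09°

The 7h subshell has l = 5.
There are 2l+1 = 11 values of m_l.
|L| − L_z,max = (√30 − 5)ℏ ≈ 0.4772ℏ.
cos θ_min = 5/√30, so θ_min ≈ 24.09°.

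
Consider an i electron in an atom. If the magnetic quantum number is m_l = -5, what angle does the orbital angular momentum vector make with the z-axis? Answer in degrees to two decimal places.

For an i orbital, l = 6.
|L| = ℏ√(l(l+1)) = √42 ℏ.
L_z = m_l ℏ = −5ℏ.
cos θ = L_z/|L| = -5/√42, so θ ≈ 140.49°.

θ ≈ 140.49°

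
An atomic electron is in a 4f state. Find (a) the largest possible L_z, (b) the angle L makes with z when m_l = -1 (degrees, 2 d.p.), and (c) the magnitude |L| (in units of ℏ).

L_z,max = 3ℏ; θ(m_l=-1) ≈ 106.78°; |L| = 2√3 ℏ ≈ 3.464ℏ

The 4f subshell has l = 3.
L_z,max = lℏ = 3ℏ.
For m_l = -1: cos θ = -1/√12, θ ≈ 106.78°.
|L| = ℏ√(3·4) = 2√3 ℏ ≈ 3.464ℏ.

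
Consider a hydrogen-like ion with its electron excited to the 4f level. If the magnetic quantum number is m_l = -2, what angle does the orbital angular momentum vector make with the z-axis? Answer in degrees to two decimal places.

θ ≈ 125.26°

The 4f level has l = 3.
|L|² = l(l+1)ℏ² = 12ℏ², so |L| = 2√3 ℏ.
L_z = m_l ℏ = −2ℏ.
cos θ = L_z/|L| = -2/√12, so θ ≈ 125.26°.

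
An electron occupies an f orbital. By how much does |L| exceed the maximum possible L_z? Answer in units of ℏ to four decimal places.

An f state has l = 3.
|L| = 2√3 ℏ ≈ 3.4641ℏ, while L_z,max = lℏ = 3ℏ.
The difference is (2√3 − 3)ℏ ≈ 0.4641ℏ.

|L| − L_z,max ≈ 0.4641ℏ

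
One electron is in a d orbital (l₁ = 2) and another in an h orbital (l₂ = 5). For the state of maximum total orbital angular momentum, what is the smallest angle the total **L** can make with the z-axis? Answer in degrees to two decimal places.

θ_min ≈ 20.70°

The total orbital quantum number L ranges from |l₁ − l₂| to l₁ + l₂ in integer steps.
L ∈ {3, 4, 5, 6, 7}.
The maximum is L = 7, with |L_tot| = ℏ√(7·8) = 2√14 ℏ.
The minimum angle with z is arccos(7/√56) ≈ 20.70°.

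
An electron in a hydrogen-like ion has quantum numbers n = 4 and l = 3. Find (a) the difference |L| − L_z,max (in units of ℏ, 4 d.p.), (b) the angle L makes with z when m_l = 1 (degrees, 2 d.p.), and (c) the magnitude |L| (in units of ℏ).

|L|−L_z,max ≈ 0.4641ℏ; θ(m_l=1) ≈ 73.22°; |L| = 2√3 ℏ ≈ 3.464ℏ

|L| − L_z,max = (2√3 − 3)ℏ ≈ 0.4641ℏ.
For m_l = 1: cos θ = 1/√12, θ ≈ 73.22°.
|L| = ℏ√(3·4) = 2√3 ℏ ≈ 3.464ℏ.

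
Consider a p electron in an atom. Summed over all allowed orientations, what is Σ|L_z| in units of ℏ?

Σ|L_z| = 2 ℏ

For a p orbital, l = 1.
The allowed m_l values are -1, 0, 1.
Σ|m_l| = 2·1(1+1)/2 = 2.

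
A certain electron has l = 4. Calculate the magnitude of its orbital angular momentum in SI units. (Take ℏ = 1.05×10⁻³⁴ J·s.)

|L| = 4.70×10⁻³⁴ J·s

|L| = ℏ√(l(l+1)) = ℏ√(4·5) = 2√5 ℏ
Numerically, |L| = 4.472 × (1.05×10⁻³⁴ J·s) = 4.70×10⁻³⁴ J·s.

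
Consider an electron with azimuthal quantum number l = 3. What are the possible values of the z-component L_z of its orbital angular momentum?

L_z ∈ {−3ℏ, −2ℏ, −ℏ, 0, ℏ, 2ℏ, 3ℏ}

L_z = m_l ℏ with m_l ranging from −l to +l in integer steps.
For l = 3: m_l ∈ {-3, -2, -1, 0, 1, 2, 3}.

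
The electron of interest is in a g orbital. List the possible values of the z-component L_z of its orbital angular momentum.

L_z ∈ {−4ℏ, −3ℏ, −2ℏ, −ℏ, 0, ℏ, 2ℏ, 3ℏ, 4ℏ}

For a g orbital, l = 4.
L_z = m_l ℏ with m_l ranging from −l to +l in integer steps.
For l = 4: m_l ∈ {-4, -3, -2, -1, 0, 1, 2, 3, 4}.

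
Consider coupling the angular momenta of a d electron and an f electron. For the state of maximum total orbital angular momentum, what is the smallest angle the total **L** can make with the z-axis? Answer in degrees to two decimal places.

Angular momentum addition gives L = |l₁ − l₂|, …, l₁ + l₂.
Allowed values: L = 1, 2, 3, 4, 5.
The maximum is L = 5, with |L_tot| = ℏ√(5·6) = √30 ℏ.
The minimum angle with z is arccos(5/√30) ≈ 24.09°.

θ_min ≈ 24.09°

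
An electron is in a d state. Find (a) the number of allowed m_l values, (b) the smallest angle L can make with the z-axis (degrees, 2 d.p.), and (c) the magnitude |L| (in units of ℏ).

The letter d corresponds to l = 2.
There are 2l+1 = 5 values of m_l.
cos θ_min = 2/√6, so θ_min ≈ 35.26°.
|L| = ℏ√(2·3) = √6 ℏ ≈ 2.449ℏ.

5 values; θ_min ≈ 35.26°; |L| = √6 ℏ ≈ 2.449ℏ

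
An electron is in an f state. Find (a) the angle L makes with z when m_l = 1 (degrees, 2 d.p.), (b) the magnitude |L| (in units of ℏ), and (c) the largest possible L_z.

An f state has l = 3.
For m_l = 1: cos θ = 1/√12, θ ≈ 73.22°.
|L| = ℏ√(3·4) = 2√3 ℏ ≈ 3.464ℏ.
L_z,max = lℏ = 3ℏ.

θ(m_l=1) ≈ 73.22°; |L| = 2√3 ℏ ≈ 3.464ℏ; L_z,max = 3ℏ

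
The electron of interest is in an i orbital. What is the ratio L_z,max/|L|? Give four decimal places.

For an i orbital, l = 6.
|L| = √42 ℏ ≈ 6.4807ℏ, while L_z,max = lℏ = 6ℏ.
L_z,max/|L| = 6/√42 = 0.9258.

L_z,max/|L| = 0.9258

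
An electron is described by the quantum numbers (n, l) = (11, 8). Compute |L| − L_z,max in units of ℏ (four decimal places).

|L| = 6√2 ℏ ≈ 8.4853ℏ, while L_z,max = lℏ = 8ℏ.
The difference is (6√2 − 8)ℏ ≈ 0.4853ℏ.

|L| − L_z,max ≈ 0.4853ℏ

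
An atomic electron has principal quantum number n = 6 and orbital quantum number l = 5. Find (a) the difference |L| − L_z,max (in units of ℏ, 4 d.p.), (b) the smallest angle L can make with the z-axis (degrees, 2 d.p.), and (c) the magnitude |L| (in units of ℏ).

|L|−L_z,max ≈ 0.4772ℏ; θ_min ≈ 24.09°; |L| = √30 ℏ ≈ 5.477ℏ

|L| − L_z,max = (√30 − 5)ℏ ≈ 0.4772ℏ.
cos θ_min = 5/√30, so θ_min ≈ 24.09°.
|L| = ℏ√(5·6) = √30 ℏ ≈ 5.477ℏ.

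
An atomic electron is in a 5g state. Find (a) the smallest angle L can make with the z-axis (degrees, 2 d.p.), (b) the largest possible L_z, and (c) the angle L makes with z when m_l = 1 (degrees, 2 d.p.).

θ_min ≈ 26.57°; L_z,max = 4ℏ; θ(m_l=1) ≈ 77.08°

For 5g, l = 4.
cos θ_min = 4/√20, so θ_min ≈ 26.57°.
L_z,max = lℏ = 4ℏ.
For m_l = 1: cos θ = 1/√20, θ ≈ 77.08°.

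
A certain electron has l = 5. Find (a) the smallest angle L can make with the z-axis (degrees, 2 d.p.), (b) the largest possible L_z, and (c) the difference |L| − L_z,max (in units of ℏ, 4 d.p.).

cos θ_min = 5/√30, so θ_min ≈ 24.09°.
L_z,max = lℏ = 5ℏ.
|L| − L_z,max = (√30 − 5)ℏ ≈ 0.4772ℏ.

θ_min ≈ 24.09°; L_z,max = 5ℏ; |L|−L_z,max ≈ 0.4772ℏ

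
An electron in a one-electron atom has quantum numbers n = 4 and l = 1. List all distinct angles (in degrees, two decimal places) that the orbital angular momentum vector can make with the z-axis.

θ ∈ {45.00°, 90.00°, 135.00°}

|L| = √(l(l+1)) ℏ = √2 ℏ.
cos θ = m_l/√2 for each m_l ∈ {-1, 0, 1}.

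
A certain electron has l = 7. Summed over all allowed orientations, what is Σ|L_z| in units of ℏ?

m_l ∈ {-7, -6, -5, -4, -3, -2, -1, 0, 1, 2, 3, 4, 5, 6, 7}.
Σ|m_l| = 2(1+2+…+7) = 56.

Σ|L_z| = 56 ℏ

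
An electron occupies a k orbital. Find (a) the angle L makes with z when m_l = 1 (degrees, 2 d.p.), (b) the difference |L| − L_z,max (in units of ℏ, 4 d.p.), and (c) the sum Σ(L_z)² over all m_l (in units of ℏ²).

For a k orbital, l = 7.
For m_l = 1: cos θ = 1/√56, θ ≈ 82.32°.
|L| − L_z,max = (2√14 − 7)ℏ ≈ 0.4833ℏ.
Σ m_l² = 280, so Σ(L_z)² = 280 ℏ².

θ(m_l=1) ≈ 82.32°; |L|−L_z,max ≈ 0.4833ℏ; Σ(L_z)² = 280 ℏ²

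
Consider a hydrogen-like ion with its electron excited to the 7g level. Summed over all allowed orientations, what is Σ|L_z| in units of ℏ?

Σ|L_z| = 20 ℏ

The 7g level has l = 4.
The allowed m_l values are -4, -3, -2, -1, 0, 1, 2, 3, 4.
Σ|m_l| = l(l+1) = 20.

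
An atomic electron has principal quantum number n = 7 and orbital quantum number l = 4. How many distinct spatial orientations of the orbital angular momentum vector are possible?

9

The number of m_l values is 2l + 1 = 2·4 + 1 = 9.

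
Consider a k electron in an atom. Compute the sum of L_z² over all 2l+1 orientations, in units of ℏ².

Σ(L_z)² = 280 ℏ²

For a k orbital, l = 7.
m_l runs from −7 to 7, i.e. {-7, -6, -5, -4, -3, -2, -1, 0, 1, 2, 3, 4, 5, 6, 7}.
Σ m_l² = 2·(1 + 4 + 9 + 16 + 25 + 36 + 49) = 280.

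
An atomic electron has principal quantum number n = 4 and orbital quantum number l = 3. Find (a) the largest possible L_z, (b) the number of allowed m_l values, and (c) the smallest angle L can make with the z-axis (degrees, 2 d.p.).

L_z,max = 3ℏ; 7 values; θ_min ≈ 30.00°

L_z,max = lℏ = 3ℏ.
There are 2l+1 = 7 values of m_l.
cos θ_min = 3/√12, so θ_min ≈ 30.00°.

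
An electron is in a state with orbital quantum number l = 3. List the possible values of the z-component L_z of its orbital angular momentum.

L_z = m_l ℏ with m_l ranging from −l to +l in integer steps.
For l = 3: m_l ∈ {-3, -2, -1, 0, 1, 2, 3}.

L_z ∈ {−3ℏ, −2ℏ, −ℏ, 0, ℏ, 2ℏ, 3ℏ}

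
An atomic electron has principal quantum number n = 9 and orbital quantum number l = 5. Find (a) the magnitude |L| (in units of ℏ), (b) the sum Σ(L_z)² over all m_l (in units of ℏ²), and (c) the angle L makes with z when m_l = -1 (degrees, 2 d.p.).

|L| = ℏ√(5·6) = √30 ℏ ≈ 5.477ℏ.
Σ m_l² = 110, so Σ(L_z)² = 110 ℏ².
For m_l = -1: cos θ = -1/√30, θ ≈ 100.52°.

|L| = √30 ℏ ≈ 5.477ℏ; Σ(L_z)² = 110 ℏ²; θ(m_l=-1) ≈ 100.52°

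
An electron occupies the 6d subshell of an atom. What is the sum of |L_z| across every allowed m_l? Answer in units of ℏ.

Σ|L_z| = 6 ℏ

For 6d, l = 2.
m_l runs from −2 to 2, i.e. {-2, -1, 0, 1, 2}.
Σ|m_l| = l(l+1) = 6.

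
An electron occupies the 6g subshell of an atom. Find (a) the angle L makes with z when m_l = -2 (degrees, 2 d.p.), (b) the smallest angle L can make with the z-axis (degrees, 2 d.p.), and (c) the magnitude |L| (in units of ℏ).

6g means n = 6, l = 4.
For m_l = -2: cos θ = -2/√20, θ ≈ 116.57°.
cos θ_min = 4/√20, so θ_min ≈ 26.57°.
|L| = ℏ√(4·5) = 2√5 ℏ ≈ 4.472ℏ.

θ(m_l=-2) ≈ 116.57°; θ_min ≈ 26.57°; |L| = 2√5 ℏ ≈ 4.472ℏ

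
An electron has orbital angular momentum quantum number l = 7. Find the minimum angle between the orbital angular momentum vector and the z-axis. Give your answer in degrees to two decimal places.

|L| = ℏ√(l(l+1)) = 2√14 ℏ.
The smallest angle corresponds to the largest L_z, i.e. m_l = l = 7, giving L_z = 7ℏ.
cos θ_min = 7/√56, so θ_min ≈ 20.70°.

θ_min ≈ 20.70°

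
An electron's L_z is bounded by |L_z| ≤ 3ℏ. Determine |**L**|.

|L| = 2√3 ℏ ≈ 3.464ℏ

Since max m_l = l, l = 3.
|L| = ℏ√(l(l+1)) = 2√3 ℏ.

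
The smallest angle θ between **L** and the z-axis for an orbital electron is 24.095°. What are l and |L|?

cos θ_min = l/√(l(l+1)) = √(l/(l+1)), so l/(l+1) = cos²(24.095°) = 0.8333.
Solving: l = 5.
Then |L| = ℏ√(5·6) = √30 ℏ.

l = 5, |L| = √30 ℏ ≈ 5.477ℏ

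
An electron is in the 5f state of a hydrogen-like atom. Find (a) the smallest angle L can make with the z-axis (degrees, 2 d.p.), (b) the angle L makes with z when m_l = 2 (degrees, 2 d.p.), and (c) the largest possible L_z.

θ_min ≈ 30.00°; θ(m_l=2) ≈ 54.74°; L_z,max = 3ℏ

5f means n = 5, l = 3.
cos θ_min = 3/√12, so θ_min ≈ 30.00°.
For m_l = 2: cos θ = 2/√12, θ ≈ 54.74°.
L_z,max = lℏ = 3ℏ.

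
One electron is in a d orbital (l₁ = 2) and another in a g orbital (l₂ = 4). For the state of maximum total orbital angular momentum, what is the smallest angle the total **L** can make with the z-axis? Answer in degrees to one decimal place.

By the triangle rule, |l₁ − l₂| ≤ L ≤ l₁ + l₂.
So L can be 2, 3, 4, 5, 6.
The maximum is L = 6, with |L_tot| = ℏ√(6·7) = √42 ℏ.
The minimum angle with z is arccos(6/√42) ≈ 22.2°.

θ_min ≈ 22.2°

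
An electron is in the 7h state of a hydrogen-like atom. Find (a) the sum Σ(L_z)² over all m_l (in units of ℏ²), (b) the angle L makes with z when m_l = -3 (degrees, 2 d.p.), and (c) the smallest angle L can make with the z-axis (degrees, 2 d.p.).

7h means n = 7, l = 5.
Σ m_l² = 110, so Σ(L_z)² = 110 ℏ².
For m_l = -3: cos θ = -3/√30, θ ≈ 123.21°.
cos θ_min = 5/√30, so θ_min ≈ 24.09°.

Σ(L_z)² = 110 ℏ²; θ(m_l=-3) ≈ 123.21°; θ_min ≈ 24.09°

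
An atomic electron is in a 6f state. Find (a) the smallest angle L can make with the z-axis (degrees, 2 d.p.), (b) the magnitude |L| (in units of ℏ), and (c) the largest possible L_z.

θ_min ≈ 30.00°; |L| = 2√3 ℏ ≈ 3.464ℏ; L_z,max = 3ℏ

For 6f, l = 3.
cos θ_min = 3/√12, so θ_min ≈ 30.00°.
|L| = ℏ√(3·4) = 2√3 ℏ ≈ 3.464ℏ.
L_z,max = lℏ = 3ℏ.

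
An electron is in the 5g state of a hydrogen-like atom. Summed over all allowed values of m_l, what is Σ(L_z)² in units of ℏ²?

For 5g, l = 4.
m_l ∈ {-4, -3, -2, -1, 0, 1, 2, 3, 4}.
Summing m² from −4 to 4: Σ m_l² = 60.

Σ(L_z)² = 60 ℏ²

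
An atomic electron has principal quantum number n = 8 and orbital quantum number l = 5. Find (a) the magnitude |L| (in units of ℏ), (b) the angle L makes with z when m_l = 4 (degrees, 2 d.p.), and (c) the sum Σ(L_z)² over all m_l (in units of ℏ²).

|L| = ℏ√(5·6) = √30 ℏ ≈ 5.477ℏ.
For m_l = 4: cos θ = 4/√30, θ ≈ 43.09°.
Σ m_l² = 110, so Σ(L_z)² = 110 ℏ².

|L| = √30 ℏ ≈ 5.477ℏ; θ(m_l=4) ≈ 43.09°; Σ(L_z)² = 110 ℏ²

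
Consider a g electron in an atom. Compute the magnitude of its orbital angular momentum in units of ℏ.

For a g orbital, l = 4.
|L| = ℏ√(l(l+1)) = ℏ√(4·5) = 2√5 ℏ

|L| = 2√5 ℏ ≈ 4.472ℏ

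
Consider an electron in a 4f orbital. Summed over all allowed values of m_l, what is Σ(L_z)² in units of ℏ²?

The 4f subshell has l = 3.
The allowed m_l values are -3, -2, -1, 0, 1, 2, 3.
Summing m² from −3 to 3: Σ m_l² = 28.

Σ(L_z)² = 28 ℏ²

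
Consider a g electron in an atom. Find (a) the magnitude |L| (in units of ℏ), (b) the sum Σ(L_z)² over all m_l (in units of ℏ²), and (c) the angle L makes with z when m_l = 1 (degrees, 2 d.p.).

For a g orbital, l = 4.
|L| = ℏ√(4·5) = 2√5 ℏ ≈ 4.472ℏ.
Σ m_l² = 60, so Σ(L_z)² = 60 ℏ².
For m_l = 1: cos θ = 1/√20, θ ≈ 77.08°.

|L| = 2√5 ℏ ≈ 4.472ℏ; Σ(L_z)² = 60 ℏ²; θ(m_l=1) ≈ 77.08°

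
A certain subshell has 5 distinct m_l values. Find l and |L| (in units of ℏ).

l = 2, |L| = √6 ℏ ≈ 2.449ℏ

2l + 1 = 5 ⇒ l = 2.
Then |L| = √(l(l+1)) ℏ = √6 ℏ.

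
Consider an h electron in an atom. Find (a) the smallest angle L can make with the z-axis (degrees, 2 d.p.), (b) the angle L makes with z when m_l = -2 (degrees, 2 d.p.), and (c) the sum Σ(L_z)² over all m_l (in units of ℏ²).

The letter h corresponds to l = 5.
cos θ_min = 5/√30, so θ_min ≈ 24.09°.
For m_l = -2: cos θ = -2/√30, θ ≈ 111.42°.
Σ m_l² = 110, so Σ(L_z)² = 110 ℏ².

θ_min ≈ 24.09°; θ(m_l=-2) ≈ 111.42°; Σ(L_z)² = 110 ℏ²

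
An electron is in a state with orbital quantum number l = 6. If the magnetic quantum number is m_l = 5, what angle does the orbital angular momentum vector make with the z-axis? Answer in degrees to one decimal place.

|L|² = l(l+1)ℏ² = 42ℏ², so |L| = √42 ℏ.
L_z = m_l ℏ = 5ℏ.
cos θ = L_z/|L| = 5/√42, so θ ≈ 39.5°.

θ ≈ 39.5°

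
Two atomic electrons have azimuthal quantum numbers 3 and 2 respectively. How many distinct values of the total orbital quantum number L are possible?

5

The total orbital quantum number L ranges from |l₁ − l₂| to l₁ + l₂ in integer steps.
Allowed values: L = 1, 2, 3, 4, 5.
That is 5 values.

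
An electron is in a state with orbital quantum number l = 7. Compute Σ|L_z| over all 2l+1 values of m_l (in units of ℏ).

Σ|L_z| = 56 ℏ

m_l runs from −7 to 7, i.e. {-7, -6, -5, -4, -3, -2, -1, 0, 1, 2, 3, 4, 5, 6, 7}.
Σ|m_l| = l(l+1) = 56.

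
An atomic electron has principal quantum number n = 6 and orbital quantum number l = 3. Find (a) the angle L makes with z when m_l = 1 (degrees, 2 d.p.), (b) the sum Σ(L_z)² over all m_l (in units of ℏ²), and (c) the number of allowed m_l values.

For m_l = 1: cos θ = 1/√12, θ ≈ 73.22°.
Σ m_l² = 28, so Σ(L_z)² = 28 ℏ².
There are 2l+1 = 7 values of m_l.

θ(m_l=1) ≈ 73.22°; Σ(L_z)² = 28 ℏ²; 7 values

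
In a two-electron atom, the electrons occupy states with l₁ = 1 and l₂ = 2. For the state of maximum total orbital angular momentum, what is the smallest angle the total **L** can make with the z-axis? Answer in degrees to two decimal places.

θ_min ≈ 30.00°

Angular momentum addition gives L = |l₁ − l₂|, …, l₁ + l₂.
So L can be 1, 2, 3.
The maximum is L = 3, with |L_tot| = ℏ√(3·4) = 2√3 ℏ.
The minimum angle with z is arccos(3/√12) ≈ 30.00°.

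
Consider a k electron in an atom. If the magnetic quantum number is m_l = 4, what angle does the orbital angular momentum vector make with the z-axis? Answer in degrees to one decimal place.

For a k orbital, l = 7.
|L| = √(l(l+1)) ℏ = 2√14 ℏ.
L_z = m_l ℏ = 4ℏ.
cos θ = L_z/|L| = 4/√56, so θ ≈ 57.7°.

θ ≈ 57.7°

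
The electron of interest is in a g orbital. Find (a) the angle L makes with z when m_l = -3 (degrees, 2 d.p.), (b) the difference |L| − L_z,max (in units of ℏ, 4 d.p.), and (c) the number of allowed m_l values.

θ(m_l=-3) ≈ 132.13°; |L|−L_z,max ≈ 0.4721ℏ; 9 values

For a g orbital, l = 4.
For m_l = -3: cos θ = -3/√20, θ ≈ 132.13°.
|L| − L_z,max = (2√5 − 4)ℏ ≈ 0.4721ℏ.
There are 2l+1 = 9 values of m_l.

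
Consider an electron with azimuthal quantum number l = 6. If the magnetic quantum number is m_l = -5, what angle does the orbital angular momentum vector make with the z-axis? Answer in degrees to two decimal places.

|L| = √(l(l+1)) ℏ = √42 ℏ.
L_z = m_l ℏ = −5ℏ.
cos θ = L_z/|L| = -5/√42, so θ ≈ 140.49°.

θ ≈ 140.49°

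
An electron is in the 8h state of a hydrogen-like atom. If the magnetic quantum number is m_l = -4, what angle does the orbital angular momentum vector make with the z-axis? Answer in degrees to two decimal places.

θ ≈ 136.91°

For 8h, l = 5.
|L| = ℏ√(l(l+1)) = √30 ℏ.
L_z = m_l ℏ = −4ℏ.
cos θ = L_z/|L| = -4/√30, so θ ≈ 136.91°.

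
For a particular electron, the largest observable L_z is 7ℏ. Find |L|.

|L| = 2√14 ℏ ≈ 7.483ℏ

L_z,max = lℏ, so l = 7.
Then |L| = ℏ√(7·8) = 2√14 ℏ.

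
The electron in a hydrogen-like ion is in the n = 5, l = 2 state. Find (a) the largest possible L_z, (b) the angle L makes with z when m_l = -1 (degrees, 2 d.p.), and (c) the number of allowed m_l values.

L_z,max = lℏ = 2ℏ.
For m_l = -1: cos θ = -1/√6, θ ≈ 114.09°.
There are 2l+1 = 5 values of m_l.

L_z,max = 2ℏ; θ(m_l=-1) ≈ 114.09°; 5 values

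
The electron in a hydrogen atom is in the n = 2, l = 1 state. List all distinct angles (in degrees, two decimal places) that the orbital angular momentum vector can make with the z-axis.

θ ∈ {45.00°, 90.00°, 135.00°}

|L| = √(l(l+1)) ℏ = √2 ℏ.
cos θ = m_l/√2 for each m_l ∈ {-1, 0, 1}.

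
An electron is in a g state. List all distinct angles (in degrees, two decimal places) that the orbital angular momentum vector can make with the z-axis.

For a g orbital, l = 4.
|L| = ℏ√(l(l+1)) = 2√5 ℏ.
cos θ = m_l/√20 for each m_l ∈ {-4, -3, -2, -1, 0, 1, 2, 3, 4}.

θ ∈ {26.57°, 47.87°, 63.43°, 77.08°, 90.00°, 102.92°, 116.57°, 132.13°, 153.43°}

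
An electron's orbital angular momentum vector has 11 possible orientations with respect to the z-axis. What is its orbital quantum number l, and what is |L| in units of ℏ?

l = 5, |L| = √30 ℏ ≈ 5.477ℏ

Since there are 2l+1 = 11 values of m_l, l = 5.
Then |L| = √(l(l+1)) ℏ = √30 ℏ.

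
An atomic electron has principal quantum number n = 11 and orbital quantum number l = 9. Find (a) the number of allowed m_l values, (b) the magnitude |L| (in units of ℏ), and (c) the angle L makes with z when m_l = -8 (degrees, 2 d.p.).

19 values; |L| = 3√10 ℏ ≈ 9.487ℏ; θ(m_l=-8) ≈ 147.49°

There are 2l+1 = 19 values of m_l.
|L| = ℏ√(9·10) = 3√10 ℏ ≈ 9.487ℏ.
For m_l = -8: cos θ = -8/√90, θ ≈ 147.49°.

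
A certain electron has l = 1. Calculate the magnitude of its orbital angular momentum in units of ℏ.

|L| = √2 ℏ ≈ 1.414ℏ

|L| = ℏ√(l(l+1)) = ℏ√(1·2) = √2 ℏ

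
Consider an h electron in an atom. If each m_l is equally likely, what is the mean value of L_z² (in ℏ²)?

For an h orbital, l = 5.
m_l ∈ {-5, -4, -3, -2, -1, 0, 1, 2, 3, 4, 5}.
⟨L_z²⟩ = ℏ²·l(l+1)/3 = 10ℏ².

⟨L_z²⟩ = 10 ℏ²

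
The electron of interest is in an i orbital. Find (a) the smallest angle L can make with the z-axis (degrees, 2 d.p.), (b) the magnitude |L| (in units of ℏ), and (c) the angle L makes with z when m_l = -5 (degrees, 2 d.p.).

θ_min ≈ 22.21°; |L| = √42 ℏ ≈ 6.481ℏ; θ(m_l=-5) ≈ 140.49°

For an i orbital, l = 6.
cos θ_min = 6/√42, so θ_min ≈ 22.21°.
|L| = ℏ√(6·7) = √42 ℏ ≈ 6.481ℏ.
For m_l = -5: cos θ = -5/√42, θ ≈ 140.49°.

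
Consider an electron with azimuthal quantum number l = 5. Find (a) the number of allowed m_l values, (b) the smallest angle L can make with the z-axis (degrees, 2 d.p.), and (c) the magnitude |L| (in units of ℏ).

11 values; θ_min ≈ 24.09°; |L| = √30 ℏ ≈ 5.477ℏ

There are 2l+1 = 11 values of m_l.
cos θ_min = 5/√30, so θ_min ≈ 24.09°.
|L| = ℏ√(5·6) = √30 ℏ ≈ 5.477ℏ.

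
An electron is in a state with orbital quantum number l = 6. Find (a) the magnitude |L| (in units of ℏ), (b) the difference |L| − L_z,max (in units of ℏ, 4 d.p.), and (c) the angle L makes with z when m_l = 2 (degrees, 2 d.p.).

|L| = √42 ℏ ≈ 6.481ℏ; |L|−L_z,max ≈ 0.4807ℏ; θ(m_l=2) ≈ 72.02°

|L| = ℏ√(6·7) = √42 ℏ ≈ 6.481ℏ.
|L| − L_z,max = (√42 − 6)ℏ ≈ 0.4807ℏ.
For m_l = 2: cos θ = 2/√42, θ ≈ 72.02°.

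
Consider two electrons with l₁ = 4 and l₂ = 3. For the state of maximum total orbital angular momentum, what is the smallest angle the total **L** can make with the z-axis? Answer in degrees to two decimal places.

θ_min ≈ 20.70°

L runs from |4 − 3| = 1 to 4 + 3 = 7.
Allowed values: L = 1, 2, 3, 4, 5, 6, 7.
The maximum is L = 7, with |L_tot| = ℏ√(7·8) = 2√14 ℏ.
The minimum angle with z is arccos(7/√56) ≈ 20.70°.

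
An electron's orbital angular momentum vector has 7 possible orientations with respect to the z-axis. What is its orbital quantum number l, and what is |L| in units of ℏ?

7 = 2l + 1, so l = (7−1)/2 = 3.
Then |L| = √(l(l+1)) ℏ = 2√3 ℏ.

l = 3, |L| = 2√3 ℏ ≈ 3.464ℏ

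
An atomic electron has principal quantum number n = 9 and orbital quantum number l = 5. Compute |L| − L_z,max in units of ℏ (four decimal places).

|L| = √30 ℏ ≈ 5.4772ℏ, while L_z,max = lℏ = 5ℏ.
The difference is (√30 − 5)ℏ ≈ 0.4772ℏ.

|L| − L_z,max ≈ 0.4772ℏ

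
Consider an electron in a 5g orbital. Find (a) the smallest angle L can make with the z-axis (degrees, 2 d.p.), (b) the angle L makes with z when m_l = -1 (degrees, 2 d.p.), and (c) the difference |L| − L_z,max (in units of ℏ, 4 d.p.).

5g means n = 5, l = 4.
cos θ_min = 4/√20, so θ_min ≈ 26.57°.
For m_l = -1: cos θ = -1/√20, θ ≈ 102.92°.
|L| − L_z,max = (2√5 − 4)ℏ ≈ 0.4721ℏ.

θ_min ≈ 26.57°; θ(m_l=-1) ≈ 102.92°; |L|−L_z,max ≈ 0.4721ℏ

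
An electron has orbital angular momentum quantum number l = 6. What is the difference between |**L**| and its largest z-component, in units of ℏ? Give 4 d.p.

|L| − L_z,max ≈ 0.4807ℏ

|L| = √42 ℏ ≈ 6.4807ℏ, while L_z,max = lℏ = 6ℏ.
The difference is (√42 − 6)ℏ ≈ 0.4807ℏ.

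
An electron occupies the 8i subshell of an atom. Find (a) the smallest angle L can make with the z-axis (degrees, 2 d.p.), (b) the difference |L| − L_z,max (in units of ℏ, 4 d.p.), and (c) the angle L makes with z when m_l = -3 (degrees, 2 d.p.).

θ_min ≈ 22.21°; |L|−L_z,max ≈ 0.4807ℏ; θ(m_l=-3) ≈ 117.58°

For 8i, l = 6.
cos θ_min = 6/√42, so θ_min ≈ 22.21°.
|L| − L_z,max = (√42 − 6)ℏ ≈ 0.4807ℏ.
For m_l = -3: cos θ = -3/√42, θ ≈ 117.58°.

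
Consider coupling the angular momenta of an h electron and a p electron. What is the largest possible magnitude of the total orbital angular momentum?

The total orbital quantum number L ranges from |l₁ − l₂| to l₁ + l₂ in integer steps.
Allowed values: L = 4, 5, 6.
The largest magnitude corresponds to L = 6: |L_tot| = ℏ√(6·7) = √42 ℏ.

|L_tot|_max = √42 ℏ ≈ 6.481ℏ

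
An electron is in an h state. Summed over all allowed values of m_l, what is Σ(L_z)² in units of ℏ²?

For an h orbital, l = 5.
m_l ∈ {-5, -4, -3, -2, -1, 0, 1, 2, 3, 4, 5}.
Summing m² from −5 to 5: Σ m_l² = 110.

Σ(L_z)² = 110 ℏ²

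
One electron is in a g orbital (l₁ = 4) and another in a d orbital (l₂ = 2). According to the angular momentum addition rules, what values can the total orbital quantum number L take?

L = 2, 3, 4, 5, 6

Angular momentum addition gives L = |l₁ − l₂|, …, l₁ + l₂.
L ∈ {2, 3, 4, 5, 6}.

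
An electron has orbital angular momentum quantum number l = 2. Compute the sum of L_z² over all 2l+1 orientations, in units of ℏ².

m_l runs from −2 to 2, i.e. {-2, -1, 0, 1, 2}.
Σ m_l² = l(l+1)(2l+1)/3 = 2·3·5/3 = 10.

Σ(L_z)² = 10 ℏ²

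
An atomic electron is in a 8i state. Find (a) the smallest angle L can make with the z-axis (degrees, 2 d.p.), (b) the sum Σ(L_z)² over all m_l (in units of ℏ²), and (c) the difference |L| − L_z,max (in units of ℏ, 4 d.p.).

θ_min ≈ 22.21°; Σ(L_z)² = 182 ℏ²; |L|−L_z,max ≈ 0.4807ℏ

8i means n = 8, l = 6.
cos θ_min = 6/√42, so θ_min ≈ 22.21°.
Σ m_l² = 182, so Σ(L_z)² = 182 ℏ².
|L| − L_z,max = (√42 − 6)ℏ ≈ 0.4807ℏ.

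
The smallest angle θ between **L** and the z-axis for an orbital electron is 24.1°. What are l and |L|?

At minimum angle, m_l = l, so cos θ = l/√(l(l+1)); cos²θ = l/(l+1) = 0.8333.
Thus l = 0.8333/(1 − 0.8333) ≈ 5.
Then |L| = ℏ√(5·6) = √30 ℏ.

l = 5, |L| = √30 ℏ ≈ 5.477ℏ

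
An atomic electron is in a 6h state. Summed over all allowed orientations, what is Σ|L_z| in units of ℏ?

6h means n = 6, l = 5.
m_l ∈ {-5, -4, -3, -2, -1, 0, 1, 2, 3, 4, 5}.
Σ|m_l| = 2(1+2+…+5) = 30.

Σ|L_z| = 30 ℏ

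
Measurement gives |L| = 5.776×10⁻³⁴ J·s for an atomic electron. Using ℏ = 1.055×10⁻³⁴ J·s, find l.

|L|/ℏ = (5.776×10⁻³⁴)/(1.055×10⁻³⁴) ≈ 5.475.
Set l(l+1) = 29.97; the integer solution is l = 5.

l = 5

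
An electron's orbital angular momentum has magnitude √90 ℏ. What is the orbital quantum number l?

l = 9

|L| = ℏ√(l(l+1)), so l(l+1) = 90.
The positive root is l = 9.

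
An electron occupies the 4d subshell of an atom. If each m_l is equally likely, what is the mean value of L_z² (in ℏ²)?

The 4d subshell has l = 2.
m_l runs from −2 to 2, i.e. {-2, -1, 0, 1, 2}.
⟨L_z²⟩ = ℏ²·(Σ m_l²)/(2l+1) = ℏ²·10/5 = 2ℏ².

⟨L_z²⟩ = 2 ℏ²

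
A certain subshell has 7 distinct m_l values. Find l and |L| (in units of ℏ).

l = 3, |L| = 2√3 ℏ ≈ 3.464ℏ

Since there are 2l+1 = 7 values of m_l, l = 3.
Then |L| = √(l(l+1)) ℏ = 2√3 ℏ.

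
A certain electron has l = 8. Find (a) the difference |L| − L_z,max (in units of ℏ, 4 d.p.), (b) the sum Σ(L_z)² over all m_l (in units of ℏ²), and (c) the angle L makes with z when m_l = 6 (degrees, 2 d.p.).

|L| − L_z,max = (6√2 − 8)ℏ ≈ 0.4853ℏ.
Σ m_l² = 408, so Σ(L_z)² = 408 ℏ².
For m_l = 6: cos θ = 6/√72, θ ≈ 45.00°.

|L|−L_z,max ≈ 0.4853ℏ; Σ(L_z)² = 408 ℏ²; θ(m_l=6) ≈ 45.00°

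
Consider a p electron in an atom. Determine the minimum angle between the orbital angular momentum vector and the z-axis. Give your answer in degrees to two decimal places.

For a p orbital, l = 1.
|L| = √(l(l+1)) ℏ = √2 ℏ.
The smallest angle corresponds to the largest L_z, i.e. m_l = l = 1, giving L_z = 1ℏ.
cos θ_min = 1/√2, so θ_min ≈ 45.00°.

θ_min ≈ 45.00°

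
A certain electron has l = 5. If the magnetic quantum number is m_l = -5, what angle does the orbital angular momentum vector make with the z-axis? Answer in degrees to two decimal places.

θ ≈ 155.91°

|L| = ℏ√(l(l+1)) = √30 ℏ.
L_z = m_l ℏ = −5ℏ.
cos θ = L_z/|L| = -5/√30, so θ ≈ 155.91°.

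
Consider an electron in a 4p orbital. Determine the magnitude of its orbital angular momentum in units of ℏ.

|L| = √2 ℏ ≈ 1.414ℏ

4p means n = 4, l = 1.
|L| = ℏ√(l(l+1)) = ℏ√(1·2) = √2 ℏ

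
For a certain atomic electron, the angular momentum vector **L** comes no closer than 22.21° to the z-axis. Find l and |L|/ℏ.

l = 6, |L| = √42 ℏ ≈ 6.481ℏ

cos θ_min = l/√(l(l+1)) = √(l/(l+1)), so l/(l+1) = cos²(22.21°) = 0.8571.
Solving: l = 6.
Then |L| = ℏ√(6·7) = √42 ℏ.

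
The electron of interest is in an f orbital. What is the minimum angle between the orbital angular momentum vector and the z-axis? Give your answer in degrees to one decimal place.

An f state has l = 3.
|L| = ℏ√(l(l+1)) = 2√3 ℏ.
The smallest angle corresponds to the largest L_z, i.e. m_l = l = 3, giving L_z = 3ℏ.
cos θ_min = 3/√12, so θ_min ≈ 30.0°.

θ_min ≈ 30.0°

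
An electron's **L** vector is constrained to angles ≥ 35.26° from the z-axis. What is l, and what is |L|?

cos θ_min = l/√(l(l+1)) = √(l/(l+1)), so l/(l+1) = cos²(35.26°) = 0.6667.
Solving: l = 2.
Then |L| = ℏ√(2·3) = √6 ℏ.

l = 2, |L| = √6 ℏ ≈ 2.449ℏ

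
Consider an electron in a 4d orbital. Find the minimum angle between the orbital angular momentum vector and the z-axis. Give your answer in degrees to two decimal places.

θ_min ≈ 35.26°

For 4d, l = 2.
|L|² = l(l+1)ℏ² = 6ℏ², so |L| = √6 ℏ.
The smallest angle corresponds to the largest L_z, i.e. m_l = l = 2, giving L_z = 2ℏ.
cos θ_min = 2/√6, so θ_min ≈ 35.26°.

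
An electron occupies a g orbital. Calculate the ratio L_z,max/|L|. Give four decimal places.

L_z,max/|L| = 0.8944

A g state has l = 4.
|L| = 2√5 ℏ ≈ 4.4721ℏ, while L_z,max = lℏ = 4ℏ.
L_z,max/|L| = 4/√20 = 0.8944.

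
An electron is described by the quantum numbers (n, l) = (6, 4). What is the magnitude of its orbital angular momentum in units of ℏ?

|L| = 2√5 ℏ ≈ 4.472ℏ

|L| = ℏ√(l(l+1)) = ℏ√(4·5) = 2√5 ℏ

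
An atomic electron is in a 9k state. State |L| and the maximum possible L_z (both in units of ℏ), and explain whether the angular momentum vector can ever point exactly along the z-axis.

No: L_z,max = 7ℏ < |L| = 2√14 ℏ ≈ 7.483ℏ

9k means n = 9, l = 7.
|L| = 2√14 ℏ ≈ 7.4833ℏ, while L_z,max = lℏ = 7ℏ.
Since |L| > L_z,max, the vector can never point exactly along z; the closest it comes is θ_min = arccos(7/√56) ≈ 20.7°.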